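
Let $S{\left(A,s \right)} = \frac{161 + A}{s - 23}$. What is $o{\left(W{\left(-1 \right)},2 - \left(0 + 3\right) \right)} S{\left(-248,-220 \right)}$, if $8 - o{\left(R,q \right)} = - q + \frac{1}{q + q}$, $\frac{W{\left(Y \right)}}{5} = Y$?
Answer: $\frac{145}{54} \approx 2.6852$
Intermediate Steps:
$W{\left(Y \right)} = 5 Y$
$S{\left(A,s \right)} = \frac{161 + A}{-23 + s}$
$o{\left(R,q \right)} = 8 + q - \frac{1}{2 q}$ ($o{\left(R,q \right)} = 8 - \left(- q + \frac{1}{q + q}\right) = 8 - \left(- q + \frac{1}{2 q}\right) = 8 - \left(\frac{1}{2 q} - q\right) = 8 + \left(q - \frac{1}{2 q}\right) = 8 + q - \frac{1}{2 q}$)
$o{\left(W{\left(-1 \right)},2 - \left(0 + 3\right) \right)} S{\left(-248,-220 \right)} = \left(8 + \left(2 - \left(0 + 3\right)\right) - \frac{1}{2 \left(2 - \left(0 + 3\right)\right)}\right) \frac{161 - 248}{-23 - 220} = \left(8 + \left(2 - 3\right) - \frac{1}{2 \left(2 - 3\right)}\right) \frac{1}{-243} \left(-87\right) = \left(8 + \left(2 - 3\right) - \frac{1}{2 \left(2 - 3\right)}\right) \left(\left(- \frac{1}{243}\right) \left(-87\right)\right) = \left(8 - 1 - \frac{1}{2 \left(-1\right)}\right) \frac{29}{81} = \left(8 - 1 - - \frac{1}{2}\right) \frac{29}{81} = \left(8 - 1 + \frac{1}{2}\right) \frac{29}{81} = \frac{15}{2} \cdot \frac{29}{81} = \frac{145}{54}$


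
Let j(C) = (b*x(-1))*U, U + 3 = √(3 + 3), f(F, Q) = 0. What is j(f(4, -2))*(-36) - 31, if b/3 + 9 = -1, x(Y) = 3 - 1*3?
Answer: -31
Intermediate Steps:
x(Y) = 0 (x(Y) = 3 - 3 = 0)
U = -3 + √6 (U = -3 + √(3 + 3) = -3 + √6 ≈ -0.55051)
b = -30 (b = -27 + 3*(-1) = -27 - 3 = -30)
j(C) = 0 (j(C) = (-30*0)*(-3 + √6) = 0*(-3 + √6) = 0)
j(f(4, -2))*(-36) - 31 = 0*(-36) - 31 = 0 - 31 = -31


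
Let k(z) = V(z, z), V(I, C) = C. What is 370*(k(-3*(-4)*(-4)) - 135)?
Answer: -67710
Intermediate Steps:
k(z) = z
370*(k(-3*(-4)*(-4)) - 135) = 370*(-3*(-4)*(-4) - 135) = 370*(12*(-4) - 135) = 370*(-48 - 135) = 370*(-183) = -67710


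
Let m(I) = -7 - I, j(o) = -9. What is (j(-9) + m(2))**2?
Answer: 324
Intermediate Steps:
(j(-9) + m(2))**2 = (-9 + (-7 - 1*2))**2 = (-9 + (-7 - 2))**2 = (-9 - 9)**2 = (-18)**2 = 324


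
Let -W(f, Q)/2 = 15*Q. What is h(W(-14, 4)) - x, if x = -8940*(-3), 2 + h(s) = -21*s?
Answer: -24302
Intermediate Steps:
W(f, Q) = -30*Q
h(s) = -2 - 21*s
x = 26820
h(W(-14, 4)) - x = (-2 - (-630)*4) - 1*26820 = (-2 - 21*(-120)) - 26820 = (-2 + 2520) - 26820 = 2518 - 26820 = -24302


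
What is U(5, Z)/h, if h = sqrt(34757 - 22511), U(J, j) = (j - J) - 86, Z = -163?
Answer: -127*sqrt(12246)/6123 ≈ -2.2953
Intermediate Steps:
U(J, j) = -86 + j - J
h = sqrt(12246) ≈ 110.66
U(5, Z)/h = (-86 - 163 - 1*5)/(sqrt(12246)) = (-86 - 163 - 5)*(sqrt(12246)/12246) = -127*sqrt(12246)/6123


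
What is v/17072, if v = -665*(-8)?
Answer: 665/2134 ≈ 0.31162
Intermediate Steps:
v = 5320
v/17072 = 5320/17072 = 5320*(1/17072) = 665/2134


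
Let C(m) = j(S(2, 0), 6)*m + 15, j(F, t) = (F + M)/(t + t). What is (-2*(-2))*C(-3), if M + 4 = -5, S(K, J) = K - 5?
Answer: 72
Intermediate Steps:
S(K, J) = -5 + K
M = -9 (M = -4 - 5 = -9)
j(F, t) = (-9 + F)/(2*t) (j(F, t) = (F - 9)/(t + t) = (-9 + F)/((2*t)) = (-9 + F)*(1/(2*t)) = (-9 + F)/(2*t))
C(m) = 15 - m (C(m) = ((½)*(-9 + (-5 + 2))/6)*m + 15 = ((½)*(⅙)*(-9 - 3))*m + 15 = ((½)*(⅙)*(-12))*m + 15 = -m + 15 = 15 - m)
(-2*(-2))*C(-3) = (-2*(-2))*(15 - 1*(-3)) = 4*(15 + 3) = 4*18 = 72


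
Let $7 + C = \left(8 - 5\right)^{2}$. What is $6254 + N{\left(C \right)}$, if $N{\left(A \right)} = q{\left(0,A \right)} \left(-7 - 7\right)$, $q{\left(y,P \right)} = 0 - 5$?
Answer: $6324$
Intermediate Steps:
$q{\left(y,P \right)} = -5$
$C = 2$ ($C = -7 + \left(8 - 5\right)^{2} = -7 + 3^{2} = -7 + 9 = 2$)
$N{\left(A \right)} = 70$ ($N{\left(A \right)} = - 5 \left(-7 - 7\right) = \left(-5\right) \left(-14\right) = 70$)
$6254 + N{\left(C \right)} = 6254 + 70 = 6324$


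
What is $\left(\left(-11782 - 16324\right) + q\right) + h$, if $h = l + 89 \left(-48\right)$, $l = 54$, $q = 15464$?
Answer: $-16860$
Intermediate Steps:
$h = -4218$ ($h = 54 + 89 \left(-48\right) = 54 - 4272 = -4218$)
$\left(\left(-11782 - 16324\right) + q\right) + h = \left(\left(-11782 - 16324\right) + 15464\right) - 4218 = \left(-28106 + 15464\right) - 4218 = -12642 - 4218 = -16860$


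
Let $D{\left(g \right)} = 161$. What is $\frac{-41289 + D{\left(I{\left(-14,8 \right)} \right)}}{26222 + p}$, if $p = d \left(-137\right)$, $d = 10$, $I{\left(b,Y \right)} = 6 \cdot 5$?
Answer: $- \frac{10282}{6213} \approx -1.6549$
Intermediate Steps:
$I{\left(b,Y \right)} = 30$
$p = -1370$ ($p = 10 \left(-137\right) = -1370$)
$\frac{-41289 + D{\left(I{\left(-14,8 \right)} \right)}}{26222 + p} = \frac{-41289 + 161}{26222 - 1370} = - \frac{41128}{24852} = \left(-41128\right) \frac{1}{24852} = - \frac{10282}{6213}$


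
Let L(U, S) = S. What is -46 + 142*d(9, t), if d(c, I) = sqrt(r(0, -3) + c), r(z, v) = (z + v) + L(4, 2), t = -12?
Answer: -46 + 284*sqrt(2) ≈ 355.64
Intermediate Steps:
r(z, v) = 2 + v + z (r(z, v) = (z + v) + 2 = (v + z) + 2 = 2 + v + z)
d(c, I) = sqrt(-1 + c) (d(c, I) = sqrt((2 - 3 + 0) + c) = sqrt(-1 + c))
-46 + 142*d(9, t) = -46 + 142*sqrt(-1 + 9) = -46 + 142*sqrt(8) = -46 + 142*(2*sqrt(2)) = -46 + 284*sqrt(2)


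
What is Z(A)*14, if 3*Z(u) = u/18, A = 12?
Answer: 28/9 ≈ 3.1111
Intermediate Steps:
Z(u) = u/54 (Z(u) = (u/18)/3 = u/54)
Z(A)*14 = ((1/54)*12)*14 = (2/9)*14 = 28/9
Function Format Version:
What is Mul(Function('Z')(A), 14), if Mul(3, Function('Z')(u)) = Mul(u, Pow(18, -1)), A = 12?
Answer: Rational(28, 9) ≈ 3.1111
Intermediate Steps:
Function('Z')(u) = Mul(Rational(1, 54), u) (Function('Z')(u) = Mul(Rational(1, 3), Mul(u, Pow(18, -1))) = Mul(Rational(1, 3), Mul(u, Rational(1, 18))) = Mul(Rational(1, 3), Mul(Rational(1, 18), u)) = Mul(Rational(1, 54), u))
Mul(Function('Z')(A), 14) = Mul(Mul(Rational(1, 54), 12), 14) = Mul(Rational(2, 9), 14) = Rational(28, 9)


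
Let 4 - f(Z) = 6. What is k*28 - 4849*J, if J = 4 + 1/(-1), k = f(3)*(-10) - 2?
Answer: -14043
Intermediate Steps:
f(Z) = -2 (f(Z) = 4 - 1*6 = 4 - 6 = -2)
k = 18 (k = -2*(-10) - 2 = 20 - 2 = 18)
J = 3 (J = 4 - 1 = 3)
k*28 - 4849*J = 18*28 - 4849*3 = 504 - 1*14547 = 504 - 14547 = -14043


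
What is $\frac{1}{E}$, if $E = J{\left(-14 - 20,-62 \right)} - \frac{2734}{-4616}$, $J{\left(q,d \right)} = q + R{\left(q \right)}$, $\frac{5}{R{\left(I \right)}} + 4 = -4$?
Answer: $- \frac{4616}{157095} \approx -0.029383$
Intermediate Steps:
$R{\left(I \right)} = - \frac{5}{8}$ ($R{\left(I \right)} = \frac{5}{-4 - 4} = \frac{5}{-8} = 5 \left(- \frac{1}{8}\right) = - \frac{5}{8}$)
$J{\left(q,d \right)} = - \frac{5}{8} + q$ ($J{\left(q,d \right)} = q - \frac{5}{8} = - \frac{5}{8} + q$)
$E = - \frac{157095}{4616}$ ($E = \left(- \frac{5}{8} - 34\right) - \frac{2734}{-4616} = \left(- \frac{5}{8} - 34\right) - - \frac{1367}{2308} = - \frac{277}{8} + \frac{1367}{2308} = - \frac{157095}{4616} \approx -34.033$)
$\frac{1}{E} = \frac{1}{- \frac{157095}{4616}} = - \frac{4616}{157095}$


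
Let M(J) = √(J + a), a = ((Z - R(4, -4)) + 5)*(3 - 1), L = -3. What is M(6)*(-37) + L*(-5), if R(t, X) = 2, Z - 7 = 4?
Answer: 15 - 37*√34 ≈ -200.75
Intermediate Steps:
Z = 11 (Z = 7 + 4 = 11)
a = 28 (a = ((11 - 1*2) + 5)*(3 - 1) = ((11 - 2) + 5)*2 = (9 + 5)*2 = 14*2 = 28)
M(J) = √(28 + J) (M(J) = √(J + 28) = √(28 + J))
M(6)*(-37) + L*(-5) = √(28 + 6)*(-37) - 3*(-5) = √34*(-37) + 15 = -37*√34 + 15 = 15 - 37*√34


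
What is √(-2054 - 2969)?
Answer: I*√5023 ≈ 70.873*I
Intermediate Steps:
√(-2054 - 2969) = √(-5023) = I*√5023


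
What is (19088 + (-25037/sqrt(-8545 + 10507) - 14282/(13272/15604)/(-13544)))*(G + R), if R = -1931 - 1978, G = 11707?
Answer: 238911557355773/1604964 - 97619263*sqrt(218)/327 ≈ 1.4445e+8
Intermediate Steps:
R = -3909
(19088 + (-25037/sqrt(-8545 + 10507) - 14282/(13272/15604)/(-13544)))*(G + R) = (19088 + (-25037/sqrt(-8545 + 10507) - 14282/(13272/15604)/(-13544)))*(11707 - 3909) = (19088 + (-25037*sqrt(218)/654 - 14282/(13272*(1/15604))*(-1/13544)))*7798 = (19088 + (-25037*sqrt(218)/654 - 14282/3318/3901*(-1/13544)))*7798 = (19088 + (-25037*sqrt(218)/654 - 14282*3901/3318*(-1/13544)))*7798 = (19088 + (-25037*sqrt(218)/654 - 27857041/1659*(-1/13544)))*7798 = (19088 + (-25037*sqrt(218)/654 + 27857041/22469496))*7798 = (19088 + (27857041/22469496 - 25037*sqrt(218)/654))*7798 = (428925596689/22469496 - 25037*sqrt(218)/654)*7798 = 238911557355773/1604964 - 97619263*sqrt(218)/327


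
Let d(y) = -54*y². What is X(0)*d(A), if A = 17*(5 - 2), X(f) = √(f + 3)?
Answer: -140454*√3 ≈ -2.4327e+5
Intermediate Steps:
X(f) = √(3 + f)
A = 51 (A = 17*3 = 51)
X(0)*d(A) = √(3 + 0)*(-54*51²) = √3*(-54*2601) = √3*(-140454) = -140454*√3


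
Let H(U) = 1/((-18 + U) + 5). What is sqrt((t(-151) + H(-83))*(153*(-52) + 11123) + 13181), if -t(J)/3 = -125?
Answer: sqrt(691645254)/24 ≈ 1095.8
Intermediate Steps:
t(J) = 375 (t(J) = -3*(-125) = 375)
H(U) = 1/(-13 + U)
sqrt((t(-151) + H(-83))*(153*(-52) + 11123) + 13181) = sqrt((375 + 1/(-13 - 83))*(153*(-52) + 11123) + 13181) = sqrt((375 + 1/(-96))*(-7956 + 11123) + 13181) = sqrt((375 - 1/96)*3167 + 13181) = sqrt((35999/96)*3167 + 13181) = sqrt(114008833/96 + 13181) = sqrt(115274209/96) = sqrt(691645254)/24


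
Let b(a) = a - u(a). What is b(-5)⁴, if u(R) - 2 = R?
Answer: 16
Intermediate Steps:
u(R) = 2 + R
b(a) = -2 (b(a) = a - (2 + a) = a + (-2 - a) = -2)
b(-5)⁴ = (-2)⁴ = 16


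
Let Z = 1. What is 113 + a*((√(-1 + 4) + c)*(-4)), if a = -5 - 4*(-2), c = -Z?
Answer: 125 - 12*√3 ≈ 104.22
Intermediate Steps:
c = -1 (c = -1*1 = -1)
a = 3 (a = -5 + 8 = 3)
113 + a*((√(-1 + 4) + c)*(-4)) = 113 + 3*((√(-1 + 4) - 1)*(-4)) = 113 + 3*((√3 - 1)*(-4)) = 113 + 3*((-1 + √3)*(-4)) = 113 + 3*(4 - 4*√3) = 113 + (12 - 12*√3) = 125 - 12*√3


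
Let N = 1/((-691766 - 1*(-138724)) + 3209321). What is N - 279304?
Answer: -741909349815/2656279 ≈ -2.7930e+5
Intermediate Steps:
N = 1/2656279 (N = 1/((-691766 + 138724) + 3209321) = 1/(-553042 + 3209321) = 1/2656279 ≈ 3.7647e-7)
N - 279304 = 1/2656279 - 279304 = -741909349815/2656279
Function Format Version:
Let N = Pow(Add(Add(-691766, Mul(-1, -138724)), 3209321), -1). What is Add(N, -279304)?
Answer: Rational(-741909349815, 2656279) ≈ -2.7930e+5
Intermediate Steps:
N = Rational(1, 2656279) (N = Pow(Add(Add(-691766, 138724), 3209321), -1) = Pow(Add(-553042, 3209321), -1) = Pow(2656279, -1) = Rational(1, 2656279) ≈ 3.7647e-7)
Add(N, -279304) = Add(Rational(1, 2656279), -279304) = Rational(-741909349815, 2656279)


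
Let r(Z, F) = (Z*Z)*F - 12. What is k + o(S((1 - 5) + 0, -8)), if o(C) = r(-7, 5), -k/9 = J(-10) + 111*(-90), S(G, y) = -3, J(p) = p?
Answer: 90233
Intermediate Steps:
k = 90000 (k = -9*(-10 + 111*(-90)) = -9*(-10 - 9990) = -9*(-10000) = 90000)
r(Z, F) = -12 + F*Z**2 (r(Z, F) = Z**2*F - 12 = F*Z**2 - 12 = -12 + F*Z**2)
o(C) = 233 (o(C) = -12 + 5*(-7)**2 = -12 + 5*49 = -12 + 245 = 233)
k + o(S((1 - 5) + 0, -8)) = 90000 + 233 = 90233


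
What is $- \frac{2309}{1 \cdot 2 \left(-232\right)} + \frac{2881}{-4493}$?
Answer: $\frac{9037553}{2084752} \approx 4.3351$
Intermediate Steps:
$- \frac{2309}{1 \cdot 2 \left(-232\right)} + \frac{2881}{-4493} = - \frac{2309}{2 \left(-232\right)} + 2881 \left(- \frac{1}{4493}\right) = - \frac{2309}{-464} - \frac{2881}{4493} = \left(-2309\right) \left(- \frac{1}{464}\right) - \frac{2881}{4493} = \frac{2309}{464} - \frac{2881}{4493} = \frac{9037553}{2084752}$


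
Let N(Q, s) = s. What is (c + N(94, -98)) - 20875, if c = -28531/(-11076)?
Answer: -232268417/11076 ≈ -20970.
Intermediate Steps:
c = 28531/11076 (c = -28531*(-1/11076) = 28531/11076 ≈ 2.5759)
(c + N(94, -98)) - 20875 = (28531/11076 - 98) - 20875 = -1056917/11076 - 20875 = -232268417/11076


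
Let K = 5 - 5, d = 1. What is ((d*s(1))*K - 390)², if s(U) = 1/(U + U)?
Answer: 152100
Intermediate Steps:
s(U) = 1/(2*U)
K = 0
((d*s(1))*K - 390)² = ((1*((½)/1))*0 - 390)² = ((1*((½)*1))*0 - 390)² = ((1*(½))*0 - 390)² = ((½)*0 - 390)² = (0 - 390)² = (-390)² = 152100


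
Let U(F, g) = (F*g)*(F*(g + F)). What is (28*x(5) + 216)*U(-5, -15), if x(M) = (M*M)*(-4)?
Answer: -19380000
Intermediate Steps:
x(M) = -4*M² (x(M) = M²*(-4) = -4*M²)
U(F, g) = g*F²*(F + g) (U(F, g) = (F*g)*(F*(F + g)) = g*F²*(F + g))
(28*x(5) + 216)*U(-5, -15) = (28*(-4*5²) + 216)*(-15*(-5)²*(-5 - 15)) = (28*(-4*25) + 216)*(-15*25*(-20)) = (28*(-100) + 216)*7500 = (-2800 + 216)*7500 = -2584*7500 = -19380000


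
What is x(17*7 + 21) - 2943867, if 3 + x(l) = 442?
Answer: -2943428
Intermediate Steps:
x(l) = 439 (x(l) = -3 + 442 = 439)
x(17*7 + 21) - 2943867 = 439 - 2943867 = -2943428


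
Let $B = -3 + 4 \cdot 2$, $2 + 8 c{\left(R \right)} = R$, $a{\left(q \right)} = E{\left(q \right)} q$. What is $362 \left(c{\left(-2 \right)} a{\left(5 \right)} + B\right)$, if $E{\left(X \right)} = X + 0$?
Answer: $-2715$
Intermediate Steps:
$E{\left(X \right)} = X$
$a{\left(q \right)} = q^{2}$ ($a{\left(q \right)} = q q = q^{2}$)
$c{\left(R \right)} = - \frac{1}{4} + \frac{R}{8}$
$B = 5$ ($B = -3 + 8 = 5$)
$362 \left(c{\left(-2 \right)} a{\left(5 \right)} + B\right) = 362 \left(\left(- \frac{1}{4} + \frac{1}{8} \left(-2\right)\right) 5^{2} + 5\right) = 362 \left(\left(- \frac{1}{4} - \frac{1}{4}\right) 25 + 5\right) = 362 \left(\left(- \frac{1}{2}\right) 25 + 5\right) = 362 \left(- \frac{25}{2} + 5\right) = 362 \left(- \frac{15}{2}\right) = -2715$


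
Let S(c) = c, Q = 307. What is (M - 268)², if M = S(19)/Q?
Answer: 6766214049/94249 ≈ 71791.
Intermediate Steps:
M = 19/307 ≈ 0.061889
(M - 268)² = (19/307 - 268)² = (-82257/307)² = 6766214049/94249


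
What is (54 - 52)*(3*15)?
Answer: 90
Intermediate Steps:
(54 - 52)*(3*15) = 2*45 = 90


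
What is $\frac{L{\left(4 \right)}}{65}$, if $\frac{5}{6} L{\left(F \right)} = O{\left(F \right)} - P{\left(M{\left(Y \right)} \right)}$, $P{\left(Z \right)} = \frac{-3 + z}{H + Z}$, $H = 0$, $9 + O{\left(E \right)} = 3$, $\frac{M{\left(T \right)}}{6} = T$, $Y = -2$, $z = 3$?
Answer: $- \frac{36}{325} \approx -0.11077$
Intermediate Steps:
$M{\left(T \right)} = 6 T$
$O{\left(E \right)} = -6$ ($O{\left(E \right)} = -9 + 3 = -6$)
$P{\left(Z \right)} = 0$ ($P{\left(Z \right)} = \frac{-3 + 3}{0 + Z} = \frac{0}{Z} = 0$)
$L{\left(F \right)} = - \frac{36}{5}$ ($L{\left(F \right)} = \frac{6 \left(-6 - 0\right)}{5} = \frac{6 \left(-6 + 0\right)}{5} = \frac{6}{5} \left(-6\right) = - \frac{36}{5}$)
$\frac{L{\left(4 \right)}}{65} = - \frac{36}{5 \cdot 65} = \left(- \frac{36}{5}\right) \frac{1}{65} = - \frac{36}{325}$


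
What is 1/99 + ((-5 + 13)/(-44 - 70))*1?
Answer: -113/1881 ≈ -0.060074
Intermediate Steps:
1/99 + ((-5 + 13)/(-44 - 70))*1 = 1/99 + (8/(-114))*1 = 1/99 + (8*(-1/114))*1 = 1/99 - 4/57*1 = 1/99 - 4/57 = -113/1881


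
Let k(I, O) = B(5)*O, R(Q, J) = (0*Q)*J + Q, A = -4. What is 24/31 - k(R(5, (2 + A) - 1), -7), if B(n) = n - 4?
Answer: 241/31 ≈ 7.7742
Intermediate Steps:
B(n) = -4 + n
R(Q, J) = Q (R(Q, J) = 0*J + Q = 0 + Q = Q)
k(I, O) = O (k(I, O) = (-4 + 5)*O = 1*O = O)
24/31 - k(R(5, (2 + A) - 1), -7) = 24/31 - 1*(-7) = 24*(1/31) + 7 = 24/31 + 7 = 241/31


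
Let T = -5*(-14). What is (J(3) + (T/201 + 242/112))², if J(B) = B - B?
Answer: 797554081/126697536 ≈ 6.2949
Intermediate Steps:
T = 70
J(B) = 0
(J(3) + (T/201 + 242/112))² = (0 + (70/201 + 242/112))² = (0 + (70*(1/201) + 242*(1/112)))² = (0 + (70/201 + 121/56))² = (0 + 28241/11256)² = (28241/11256)² = 797554081/126697536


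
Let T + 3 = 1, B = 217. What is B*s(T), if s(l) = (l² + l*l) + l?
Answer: 1302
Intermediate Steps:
T = -2 (T = -3 + 1 = -2)
s(l) = l + 2*l² (s(l) = (l² + l²) + l = 2*l² + l = l + 2*l²)
B*s(T) = 217*(-2*(1 + 2*(-2))) = 217*(-2*(1 - 4)) = 217*(-2*(-3)) = 217*6 = 1302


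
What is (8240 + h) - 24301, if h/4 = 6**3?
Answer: -15197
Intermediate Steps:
h = 864 (h = 4*6**3 = 4*216 = 864)
(8240 + h) - 24301 = (8240 + 864) - 24301 = 9104 - 24301 = -15197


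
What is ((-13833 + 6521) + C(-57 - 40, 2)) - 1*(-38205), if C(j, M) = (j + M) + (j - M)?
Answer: 30699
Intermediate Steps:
C(j, M) = 2*j (C(j, M) = (M + j) + (j - M) = 2*j)
((-13833 + 6521) + C(-57 - 40, 2)) - 1*(-38205) = ((-13833 + 6521) + 2*(-57 - 40)) - 1*(-38205) = (-7312 + 2*(-97)) + 38205 = (-7312 - 194) + 38205 = -7506 + 38205 = 30699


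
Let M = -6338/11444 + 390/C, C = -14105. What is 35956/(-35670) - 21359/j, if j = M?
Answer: 94597507642544/2575391835 ≈ 36731.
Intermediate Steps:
M = -722005/1241674 (M = -6338/11444 + 390/(-14105) = -6338*1/11444 + 390*(-1/14105) = -3169/5722 - 6/217 = -722005/1241674 ≈ -0.58148)
j = -722005/1241674 ≈ -0.58148
35956/(-35670) - 21359/j = 35956/(-35670) - 21359/(-722005/1241674) = 35956*(-1/35670) - 21359*(-1241674/722005) = -17978/17835 + 26520914966/722005 = 94597507642544/2575391835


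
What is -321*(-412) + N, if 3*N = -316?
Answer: 396440/3 ≈ 1.3215e+5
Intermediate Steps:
N = -316/3 (N = (1/3)*(-316) = -316/3 ≈ -105.33)
-321*(-412) + N = -321*(-412) - 316/3 = 132252 - 316/3 = 396440/3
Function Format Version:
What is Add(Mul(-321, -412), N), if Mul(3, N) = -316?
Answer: Rational(396440, 3) ≈ 1.3215e+5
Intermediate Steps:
N = Rational(-316, 3) (N = Mul(Rational(1, 3), -316) = Rational(-316, 3) ≈ -105.33)
Add(Mul(-321, -412), N) = Add(Mul(-321, -412), Rational(-316, 3)) = Add(132252, Rational(-316, 3)) = Rational(396440, 3)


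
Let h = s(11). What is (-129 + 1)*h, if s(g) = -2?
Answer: 256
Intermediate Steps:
h = -2
(-129 + 1)*h = (-129 + 1)*(-2) = -128*(-2) = 256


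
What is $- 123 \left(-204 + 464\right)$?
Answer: $-31980$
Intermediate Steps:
$- 123 \left(-204 + 464\right) = \left(-123\right) 260 = -31980$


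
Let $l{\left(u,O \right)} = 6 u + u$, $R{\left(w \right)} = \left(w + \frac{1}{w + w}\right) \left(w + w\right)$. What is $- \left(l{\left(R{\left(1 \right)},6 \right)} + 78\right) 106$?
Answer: $-10494$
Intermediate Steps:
$R{\left(w \right)} = 2 w \left(w + \frac{1}{2 w}\right)$ ($R{\left(w \right)} = \left(w + \frac{1}{2 w}\right) 2 w = 2 w \left(w + \frac{1}{2 w}\right)$)
$l{\left(u,O \right)} = 7 u$
$- \left(l{\left(R{\left(1 \right)},6 \right)} + 78\right) 106 = - \left(7 \left(1 + 2 \cdot 1^{2}\right) + 78\right) 106 = - \left(7 \left(1 + 2 \cdot 1\right) + 78\right) 106 = - \left(7 \left(1 + 2\right) + 78\right) 106 = - \left(7 \cdot 3 + 78\right) 106 = - \left(21 + 78\right) 106 = - 99 \cdot 106 = \left(-1\right) 10494 = -10494$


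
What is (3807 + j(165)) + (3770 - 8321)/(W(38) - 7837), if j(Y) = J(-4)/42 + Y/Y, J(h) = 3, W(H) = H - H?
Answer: 417877695/109718 ≈ 3808.7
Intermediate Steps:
W(H) = 0
j(Y) = 15/14 (j(Y) = 3/42 + Y/Y = 3*(1/42) + 1 = 1/14 + 1 = 15/14)
(3807 + j(165)) + (3770 - 8321)/(W(38) - 7837) = (3807 + 15/14) + (3770 - 8321)/(0 - 7837) = 53313/14 - 4551/(-7837) = 53313/14 - 4551*(-1/7837) = 53313/14 + 4551/7837 = 417877695/109718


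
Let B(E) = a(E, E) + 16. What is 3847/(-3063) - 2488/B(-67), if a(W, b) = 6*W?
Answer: 3067901/591159 ≈ 5.1896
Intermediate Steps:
B(E) = 16 + 6*E (B(E) = 6*E + 16 = 16 + 6*E)
3847/(-3063) - 2488/B(-67) = 3847/(-3063) - 2488/(16 + 6*(-67)) = 3847*(-1/3063) - 2488/(16 - 402) = -3847/3063 - 2488/(-386) = -3847/3063 - 2488*(-1/386) = -3847/3063 + 1244/193 = 3067901/591159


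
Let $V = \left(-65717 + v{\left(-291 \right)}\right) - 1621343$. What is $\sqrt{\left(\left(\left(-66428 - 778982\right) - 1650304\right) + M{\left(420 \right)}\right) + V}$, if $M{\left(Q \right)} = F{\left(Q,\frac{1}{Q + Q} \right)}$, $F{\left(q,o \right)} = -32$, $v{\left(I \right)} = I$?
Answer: $i \sqrt{4183097} \approx 2045.3 i$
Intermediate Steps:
$M{\left(Q \right)} = -32$
$V = -1687351$ ($V = \left(-65717 - 291\right) - 1621343 = -66008 - 1621343 = -1687351$)
$\sqrt{\left(\left(\left(-66428 - 778982\right) - 1650304\right) + M{\left(420 \right)}\right) + V} = \sqrt{\left(\left(\left(-66428 - 778982\right) - 1650304\right) - 32\right) - 1687351} = \sqrt{\left(\left(-845410 - 1650304\right) - 32\right) - 1687351} = \sqrt{\left(-2495714 - 32\right) - 1687351} = \sqrt{-2495746 - 1687351} = \sqrt{-4183097} = i \sqrt{4183097}$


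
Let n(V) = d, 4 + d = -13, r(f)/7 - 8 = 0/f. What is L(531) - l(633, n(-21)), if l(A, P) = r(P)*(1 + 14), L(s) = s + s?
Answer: 222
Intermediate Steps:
r(f) = 56 (r(f) = 56 + 7*(0/f) = 56 + 7*0 = 56 + 0 = 56)
d = -17 (d = -4 - 13 = -17)
n(V) = -17
L(s) = 2*s
l(A, P) = 840 (l(A, P) = 56*(1 + 14) = 56*15 = 840)
L(531) - l(633, n(-21)) = 2*531 - 1*840 = 1062 - 840 = 222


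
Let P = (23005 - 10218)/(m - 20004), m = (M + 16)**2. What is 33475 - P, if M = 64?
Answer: 23968773/716 ≈ 33476.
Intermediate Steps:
m = 6400 (m = (64 + 16)**2 = 80**2 = 6400)
P = -673/716 (P = (23005 - 10218)/(6400 - 20004) = 12787/(-13604) = 12787*(-1/13604) = -673/716 ≈ -0.93994)
33475 - P = 33475 - 1*(-673/716) = 33475 + 673/716 = 23968773/716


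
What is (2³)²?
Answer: 64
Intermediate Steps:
(2³)² = 8² = 64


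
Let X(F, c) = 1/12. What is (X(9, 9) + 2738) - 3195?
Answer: -5483/12 ≈ -456.92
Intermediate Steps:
X(F, c) = 1/12
(X(9, 9) + 2738) - 3195 = (1/12 + 2738) - 3195 = 32857/12 - 3195 = -5483/12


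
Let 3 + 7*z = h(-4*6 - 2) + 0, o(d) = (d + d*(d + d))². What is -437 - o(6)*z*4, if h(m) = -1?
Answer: 94285/7 ≈ 13469.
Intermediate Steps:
o(d) = (d + 2*d²)² (o(d) = (d + d*(2*d))² = (d + 2*d²)²)
z = -4/7 (z = -3/7 + (-1 + 0)/7 = -3/7 + (⅐)*(-1) = -3/7 - ⅐ = -4/7 ≈ -0.57143)
-437 - o(6)*z*4 = -437 - (6²*(1 + 2*6)²)*(-4/7)*4 = -437 - (36*(1 + 12)²)*(-4/7)*4 = -437 - (36*13²)*(-4/7)*4 = -437 - (36*169)*(-4/7)*4 = -437 - 6084*(-4/7)*4 = -437 - (-24336)*4/7 = -437 - 1*(-97344/7) = -437 + 97344/7 = 94285/7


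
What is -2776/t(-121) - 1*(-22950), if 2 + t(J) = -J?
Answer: 2728274/119 ≈ 22927.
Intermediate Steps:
t(J) = -2 - J
-2776/t(-121) - 1*(-22950) = -2776/(-2 - 1*(-121)) - 1*(-22950) = -2776/(-2 + 121) + 22950 = -2776/119 + 22950 = 2728274/119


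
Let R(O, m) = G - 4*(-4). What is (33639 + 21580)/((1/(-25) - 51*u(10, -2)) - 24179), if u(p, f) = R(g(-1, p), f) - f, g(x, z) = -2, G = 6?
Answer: -1380475/635076 ≈ -2.1737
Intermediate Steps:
R(O, m) = 22 (R(O, m) = 6 - 4*(-4) = 6 + 16 = 22)
u(p, f) = 22 - f
(33639 + 21580)/((1/(-25) - 51*u(10, -2)) - 24179) = (33639 + 21580)/((1/(-25) - 51*(22 - 1*(-2))) - 24179) = 55219/((-1/25 - 51*(22 + 2)) - 24179) = 55219/((-1/25 - 51*24) - 24179) = 55219/((-1/25 - 1224) - 24179) = 55219/(-30601/25 - 24179) = 55219/(-635076/25) = 55219*(-25/635076) = -1380475/635076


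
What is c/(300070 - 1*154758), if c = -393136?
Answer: -24571/9082 ≈ -2.7055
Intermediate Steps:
c/(300070 - 1*154758) = -393136/(300070 - 1*154758) = -393136/(300070 - 154758) = -393136/145312 = -393136*1/145312 = -24571/9082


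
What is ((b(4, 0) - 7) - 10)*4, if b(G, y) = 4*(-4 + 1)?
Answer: -116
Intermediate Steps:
b(G, y) = -12 (b(G, y) = 4*(-3) = -12)
((b(4, 0) - 7) - 10)*4 = ((-12 - 7) - 10)*4 = (-19 - 10)*4 = -29*4 = -116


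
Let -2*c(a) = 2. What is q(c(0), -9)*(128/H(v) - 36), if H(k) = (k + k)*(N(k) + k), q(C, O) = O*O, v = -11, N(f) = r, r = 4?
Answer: -219348/77 ≈ -2848.7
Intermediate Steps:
N(f) = 4
c(a) = -1 (c(a) = -1/2*2 = -1)
q(C, O) = O**2
H(k) = 2*k*(4 + k) (H(k) = (k + k)*(4 + k) = (2*k)*(4 + k) = 2*k*(4 + k))
q(c(0), -9)*(128/H(v) - 36) = (-9)**2*(128/((2*(-11)*(4 - 11))) - 36) = 81*(128/((2*(-11)*(-7))) - 36) = 81*(128/154 - 36) = 81*(128*(1/154) - 36) = 81*(64/77 - 36) = 81*(-2708/77) = -219348/77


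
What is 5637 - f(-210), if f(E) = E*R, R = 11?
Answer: 7947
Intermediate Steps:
f(E) = 11*E (f(E) = E*11 = 11*E)
5637 - f(-210) = 5637 - 11*(-210) = 5637 - 1*(-2310) = 5637 + 2310 = 7947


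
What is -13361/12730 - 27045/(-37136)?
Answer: -75945623/236370640 ≈ -0.32130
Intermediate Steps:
-13361/12730 - 27045/(-37136) = -13361*1/12730 - 27045*(-1/37136) = -13361/12730 + 27045/37136 = -75945623/236370640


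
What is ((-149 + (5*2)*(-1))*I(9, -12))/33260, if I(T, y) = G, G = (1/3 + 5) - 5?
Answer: -53/33260 ≈ -0.0015935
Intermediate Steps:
G = ⅓ (G = (⅓ + 5) - 5 = 16/3 - 5 = ⅓ ≈ 0.33333)
I(T, y) = ⅓
((-149 + (5*2)*(-1))*I(9, -12))/33260 = ((-149 + (5*2)*(-1))*(⅓))/33260 = ((-149 + 10*(-1))*(⅓))*(1/33260) = ((-149 - 10)*(⅓))*(1/33260) = -159*⅓*(1/33260) = -53*1/33260 = -53/33260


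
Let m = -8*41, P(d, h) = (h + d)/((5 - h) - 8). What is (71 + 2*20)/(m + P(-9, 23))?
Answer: -1443/4271 ≈ -0.33786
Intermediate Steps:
P(d, h) = (d + h)/(-3 - h)
m = -328
(71 + 2*20)/(m + P(-9, 23)) = (71 + 2*20)/(-328 + (-1*(-9) - 1*23)/(3 + 23)) = (71 + 40)/(-328 + (9 - 23)/26) = 111/(-328 + (1/26)*(-14)) = 111/(-328 - 7/13) = 111/(-4271/13) = 111*(-13/4271) = -1443/4271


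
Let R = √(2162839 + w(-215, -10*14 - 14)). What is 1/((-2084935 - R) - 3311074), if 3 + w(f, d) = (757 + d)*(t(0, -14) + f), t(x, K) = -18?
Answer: -5396009/29116911105744 + √2022337/29116911105744 ≈ -1.8527e-7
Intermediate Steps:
w(f, d) = -3 + (-18 + f)*(757 + d) (w(f, d) = -3 + (757 + d)*(-18 + f) = -3 + (-18 + f)*(757 + d))
R = √2022337 (R = √(2162839 + (-13629 - 18*(-10*14 - 14) + 757*(-215) + (-10*14 - 14)*(-215))) = √(2162839 + (-13629 - 18*(-140 - 14) - 162755 + (-140 - 14)*(-215))) = √(2162839 + (-13629 - 18*(-154) - 162755 - 154*(-215))) = √(2162839 + (-13629 + 2772 - 162755 + 33110)) = √(2162839 - 140502) = √2022337 ≈ 1422.1)
1/((-2084935 - R) - 3311074) = 1/((-2084935 - √2022337) - 3311074) = 1/(-5396009 - √2022337)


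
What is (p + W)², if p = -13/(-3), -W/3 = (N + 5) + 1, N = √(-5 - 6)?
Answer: 790/9 + 82*I*√11 ≈ 87.778 + 271.96*I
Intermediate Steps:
N = I*√11 (N = √(-11) = I*√11 ≈ 3.3166*I)
W = -18 - 3*I*√11 (W = -3*((I*√11 + 5) + 1) = -3*((5 + I*√11) + 1) = -3*(6 + I*√11) = -18 - 3*I*√11 ≈ -18.0 - 9.9499*I)
p = 13/3 (p = -13*(-⅓) = 13/3 ≈ 4.3333)
(p + W)² = (13/3 + (-18 - 3*I*√11))² = (-41/3 - 3*I*√11)²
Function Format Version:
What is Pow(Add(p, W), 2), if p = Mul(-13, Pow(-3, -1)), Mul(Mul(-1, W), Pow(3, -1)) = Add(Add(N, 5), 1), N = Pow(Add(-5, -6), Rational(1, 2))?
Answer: Add(Rational(790, 9), Mul(82, I, Pow(11, Rational(1, 2)))) ≈ Add(87.778, Mul(271.96, I))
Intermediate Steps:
N = Mul(I, Pow(11, Rational(1, 2))) (N = Pow(-11, Rational(1, 2)) = Mul(I, Pow(11, Rational(1, 2))) ≈ Mul(3.3166, I))
W = Add(-18, Mul(-3, I, Pow(11, Rational(1, 2)))) (W = Mul(-3, Add(Add(Mul(I, Pow(11, Rational(1, 2))), 5), 1)) = Mul(-3, Add(Add(5, Mul(I, Pow(11, Rational(1, 2)))), 1)) = Mul(-3, Add(6, Mul(I, Pow(11, Rational(1, 2))))) = Add(-18, Mul(-3, I, Pow(11, Rational(1, 2)))) ≈ Add(-18.000, Mul(-9.9499, I)))
p = Rational(13, 3) (p = Mul(-13, Rational(-1, 3)) = Rational(13, 3) ≈ 4.3333)
Pow(Add(p, W), 2) = Pow(Add(Rational(13, 3), Add(-18, Mul(-3, I, Pow(11, Rational(1, 2))))), 2) = Pow(Add(Rational(-41, 3), Mul(-3, I, Pow(11, Rational(1, 2)))), 2)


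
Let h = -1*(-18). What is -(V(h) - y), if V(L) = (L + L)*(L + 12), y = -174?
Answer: -1254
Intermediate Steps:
h = 18
V(L) = 2*L*(12 + L) (V(L) = (2*L)*(12 + L) = 2*L*(12 + L))
-(V(h) - y) = -(2*18*(12 + 18) - 1*(-174)) = -(2*18*30 + 174) = -(1080 + 174) = -1*1254 = -1254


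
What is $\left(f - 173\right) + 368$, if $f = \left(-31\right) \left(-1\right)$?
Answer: $226$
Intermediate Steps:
$f = 31$
$\left(f - 173\right) + 368 = \left(31 - 173\right) + 368 = -142 + 368 = 226$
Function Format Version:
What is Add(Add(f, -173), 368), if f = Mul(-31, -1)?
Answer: 226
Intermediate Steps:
f = 31
Add(Add(f, -173), 368) = Add(Add(31, -173), 368) = Add(-142, 368) = 226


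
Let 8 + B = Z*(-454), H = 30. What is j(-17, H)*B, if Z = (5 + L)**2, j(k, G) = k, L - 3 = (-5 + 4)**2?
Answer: 625294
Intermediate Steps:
L = 4 (L = 3 + (-5 + 4)**2 = 3 + (-1)**2 = 3 + 1 = 4)
Z = 81 (Z = (5 + 4)**2 = 9**2 = 81)
B = -36782 (B = -8 + 81*(-454) = -8 - 36774 = -36782)
j(-17, H)*B = -17*(-36782) = 625294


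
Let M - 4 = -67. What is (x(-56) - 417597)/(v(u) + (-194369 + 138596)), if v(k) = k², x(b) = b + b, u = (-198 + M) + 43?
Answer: 417709/8249 ≈ 50.638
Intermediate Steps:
M = -63 (M = 4 - 67 = -63)
u = -218 (u = (-198 - 63) + 43 = -261 + 43 = -218)
x(b) = 2*b
(x(-56) - 417597)/(v(u) + (-194369 + 138596)) = (2*(-56) - 417597)/((-218)² + (-194369 + 138596)) = (-112 - 417597)/(47524 - 55773) = -417709/(-8249) = -417709*(-1/8249) = 417709/8249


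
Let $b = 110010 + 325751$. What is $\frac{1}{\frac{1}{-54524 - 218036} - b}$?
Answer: $- \frac{272560}{118771018161} \approx -2.2948 \cdot 10^{-6}$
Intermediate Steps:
$b = 435761$
$\frac{1}{\frac{1}{-54524 - 218036} - b} = \frac{1}{\frac{1}{-54524 - 218036} - 435761} = \frac{1}{\frac{1}{-272560} - 435761} = \frac{1}{- \frac{1}{272560} - 435761} = \frac{1}{- \frac{118771018161}{272560}} = - \frac{272560}{118771018161}$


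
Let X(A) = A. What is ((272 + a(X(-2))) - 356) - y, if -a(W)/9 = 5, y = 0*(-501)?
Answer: -129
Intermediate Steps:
y = 0
a(W) = -45 (a(W) = -9*5 = -45)
((272 + a(X(-2))) - 356) - y = ((272 - 45) - 356) - 1*0 = (227 - 356) + 0 = -129 + 0 = -129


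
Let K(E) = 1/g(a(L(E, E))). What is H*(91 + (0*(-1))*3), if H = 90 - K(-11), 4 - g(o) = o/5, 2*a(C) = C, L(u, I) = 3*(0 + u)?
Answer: 596960/73 ≈ 8177.5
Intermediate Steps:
L(u, I) = 3*u
a(C) = C/2
g(o) = 4 - o/5
K(E) = 1/(4 - 3*E/10)
H = 6560/73 (H = 90 - (-10)/(-40 + 3*(-11)) = 90 - (-10)/(-40 - 33) = 90 - (-10)/(-73) = 90 - (-10)*(-1)/73 = 90 - 1*10/73 = 90 - 10/73 = 6560/73 ≈ 89.863)
H*(91 + (0*(-1))*3) = 6560*(91 + (0*(-1))*3)/73 = 6560*(91 + 0*3)/73 = 6560*(91 + 0)/73 = (6560/73)*91 = 596960/73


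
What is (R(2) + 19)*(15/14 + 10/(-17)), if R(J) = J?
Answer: 345/34 ≈ 10.147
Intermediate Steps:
(R(2) + 19)*(15/14 + 10/(-17)) = (2 + 19)*(15/14 + 10/(-17)) = 21*(15*(1/14) + 10*(-1/17)) = 21*(15/14 - 10/17) = 21*(115/238) = 345/34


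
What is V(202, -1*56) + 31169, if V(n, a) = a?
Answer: 31113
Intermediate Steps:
V(202, -1*56) + 31169 = -1*56 + 31169 = -56 + 31169 = 31113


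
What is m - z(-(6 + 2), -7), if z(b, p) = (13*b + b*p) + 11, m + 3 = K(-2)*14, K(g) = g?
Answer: 6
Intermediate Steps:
m = -31 (m = -3 - 2*14 = -3 - 28 = -31)
z(b, p) = 11 + 13*b + b*p
m - z(-(6 + 2), -7) = -31 - (11 + 13*(-(6 + 2)) - (6 + 2)*(-7)) = -31 - (11 + 13*(-1*8) - 1*8*(-7)) = -31 - (11 + 13*(-8) - 8*(-7)) = -31 - (11 - 104 + 56) = -31 - 1*(-37) = -31 + 37 = 6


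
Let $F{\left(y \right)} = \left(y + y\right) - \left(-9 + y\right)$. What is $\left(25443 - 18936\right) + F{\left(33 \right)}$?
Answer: $6549$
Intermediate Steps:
$F{\left(y \right)} = 9 + y$ ($F{\left(y \right)} = 2 y - \left(-9 + y\right) = 9 + y$)
$\left(25443 - 18936\right) + F{\left(33 \right)} = \left(25443 - 18936\right) + \left(9 + 33\right) = 6507 + 42 = 6549$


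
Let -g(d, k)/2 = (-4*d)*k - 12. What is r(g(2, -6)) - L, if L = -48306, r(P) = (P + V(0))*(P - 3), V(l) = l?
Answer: 53706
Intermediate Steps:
g(d, k) = 24 + 8*d*k (g(d, k) = -2*((-4*d)*k - 12) = -2*(-4*d*k - 12) = -2*(-12 - 4*d*k) = 24 + 8*d*k)
r(P) = P*(-3 + P) (r(P) = (P + 0)*(P - 3) = P*(-3 + P))
r(g(2, -6)) - L = (24 + 8*2*(-6))*(-3 + (24 + 8*2*(-6))) - 1*(-48306) = (24 - 96)*(-3 + (24 - 96)) + 48306 = -72*(-3 - 72) + 48306 = -72*(-75) + 48306 = 5400 + 48306 = 53706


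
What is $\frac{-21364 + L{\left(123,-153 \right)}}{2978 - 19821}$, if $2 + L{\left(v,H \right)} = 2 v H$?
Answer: $\frac{59004}{16843} \approx 3.5032$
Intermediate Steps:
$L{\left(v,H \right)} = -2 + 2 H v$ ($L{\left(v,H \right)} = -2 + 2 v H = -2 + 2 H v$)
$\frac{-21364 + L{\left(123,-153 \right)}}{2978 - 19821} = \frac{-21364 + \left(-2 + 2 \left(-153\right) 123\right)}{2978 - 19821} = \frac{-21364 - 37640}{-16843} = \left(-21364 - 37640\right) \left(- \frac{1}{16843}\right) = \left(-59004\right) \left(- \frac{1}{16843}\right) = \frac{59004}{16843}$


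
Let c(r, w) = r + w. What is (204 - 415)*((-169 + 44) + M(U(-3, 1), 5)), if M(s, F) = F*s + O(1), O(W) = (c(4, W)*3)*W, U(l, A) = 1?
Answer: 22155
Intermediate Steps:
O(W) = W*(12 + 3*W) (O(W) = ((4 + W)*3)*W = (12 + 3*W)*W = W*(12 + 3*W))
M(s, F) = 15 + F*s (M(s, F) = F*s + 3*1*(4 + 1) = F*s + 3*1*5 = F*s + 15 = 15 + F*s)
(204 - 415)*((-169 + 44) + M(U(-3, 1), 5)) = (204 - 415)*((-169 + 44) + (15 + 5*1)) = -211*(-125 + (15 + 5)) = -211*(-125 + 20) = -211*(-105) = 22155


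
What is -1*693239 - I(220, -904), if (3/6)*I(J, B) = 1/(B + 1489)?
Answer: -405544817/585 ≈ -6.9324e+5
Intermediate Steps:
I(J, B) = 2/(1489 + B) (I(J, B) = 2/(B + 1489) = 2/(1489 + B))
-1*693239 - I(220, -904) = -1*693239 - 2/(1489 - 904) = -693239 - 2/585 = -405544817/585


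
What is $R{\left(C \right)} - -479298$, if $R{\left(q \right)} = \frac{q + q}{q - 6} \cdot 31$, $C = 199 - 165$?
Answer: $\frac{3355613}{7} \approx 4.7937 \cdot 10^{5}$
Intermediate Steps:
$C = 34$ ($C = 199 - 165 = 34$)
$R{\left(q \right)} = \frac{62 q}{-6 + q}$ ($R{\left(q \right)} = \frac{2 q}{-6 + q} 31 = \frac{62 q}{-6 + q}$)
$R{\left(C \right)} - -479298 = 62 \cdot 34 \frac{1}{-6 + 34} - -479298 = 62 \cdot 34 \cdot \frac{1}{28} + 479298 = \frac{527}{7} + 479298 = \frac{3355613}{7}$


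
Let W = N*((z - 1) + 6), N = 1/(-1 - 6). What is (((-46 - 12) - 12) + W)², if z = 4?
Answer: 249001/49 ≈ 5081.7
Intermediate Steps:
N = -⅐ (N = 1/(-7) = -⅐ ≈ -0.14286)
W = -9/7 (W = -((4 - 1) + 6)/7 = -(3 + 6)/7 = -⅐*9 = -9/7 ≈ -1.2857)
(((-46 - 12) - 12) + W)² = (((-46 - 12) - 12) - 9/7)² = ((-58 - 12) - 9/7)² = (-70 - 9/7)² = (-499/7)² = 249001/49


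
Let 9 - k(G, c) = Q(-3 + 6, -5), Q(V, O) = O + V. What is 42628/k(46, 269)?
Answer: 42628/11 ≈ 3875.3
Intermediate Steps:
k(G, c) = 11 (k(G, c) = 9 - (-5 + (-3 + 6)) = 9 - (-5 + 3) = 9 - 1*(-2) = 9 + 2 = 11)
42628/k(46, 269) = 42628/11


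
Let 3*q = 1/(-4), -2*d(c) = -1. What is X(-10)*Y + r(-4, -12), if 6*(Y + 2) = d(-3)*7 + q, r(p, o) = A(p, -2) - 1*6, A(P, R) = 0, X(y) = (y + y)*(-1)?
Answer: -623/18 ≈ -34.611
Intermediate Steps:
d(c) = ½ (d(c) = -½*(-1) = ½)
X(y) = -2*y (X(y) = (2*y)*(-1) = -2*y)
q = -1/12 (q = (1/(-4))/3 = (1*(-¼))/3 = (⅓)*(-¼) = -1/12 ≈ -0.083333)
r(p, o) = -6 (r(p, o) = 0 - 1*6 = 0 - 6 = -6)
Y = -103/72 (Y = -2 + ((½)*7 - 1/12)/6 = -2 + (7/2 - 1/12)/6 = -2 + (⅙)*(41/12) = -2 + 41/72 = -103/72 ≈ -1.4306)
X(-10)*Y + r(-4, -12) = -2*(-10)*(-103/72) - 6 = 20*(-103/72) - 6 = -515/18 - 6 = -623/18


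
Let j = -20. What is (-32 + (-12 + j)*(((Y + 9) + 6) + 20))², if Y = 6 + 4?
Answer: 2166784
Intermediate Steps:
Y = 10
(-32 + (-12 + j)*(((Y + 9) + 6) + 20))² = (-32 + (-12 - 20)*(((10 + 9) + 6) + 20))² = (-32 - 32*((19 + 6) + 20))² = (-32 - 32*(25 + 20))² = (-32 - 32*45)² = (-32 - 1440)² = (-1472)² = 2166784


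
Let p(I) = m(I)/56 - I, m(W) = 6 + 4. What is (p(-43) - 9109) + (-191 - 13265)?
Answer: -630611/28 ≈ -22522.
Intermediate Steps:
m(W) = 10
p(I) = 5/28 - I (p(I) = 10/56 - I = 10*(1/56) - I = 5/28 - I)
(p(-43) - 9109) + (-191 - 13265) = ((5/28 - 1*(-43)) - 9109) + (-191 - 13265) = ((5/28 + 43) - 9109) - 13456 = (1209/28 - 9109) - 13456 = -253843/28 - 13456 = -630611/28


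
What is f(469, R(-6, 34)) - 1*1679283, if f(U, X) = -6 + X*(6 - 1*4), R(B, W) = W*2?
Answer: -1679153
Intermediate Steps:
R(B, W) = 2*W
f(U, X) = -6 + 2*X (f(U, X) = -6 + X*(6 - 4) = -6 + X*2 = -6 + 2*X)
f(469, R(-6, 34)) - 1*1679283 = (-6 + 2*(2*34)) - 1*1679283 = (-6 + 2*68) - 1679283 = (-6 + 136) - 1679283 = 130 - 1679283 = -1679153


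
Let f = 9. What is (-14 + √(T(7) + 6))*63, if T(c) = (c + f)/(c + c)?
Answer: -882 + 45*√14 ≈ -713.63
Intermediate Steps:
T(c) = (9 + c)/(2*c) (T(c) = (c + 9)/(c + c) = (9 + c)/((2*c)) = (9 + c)*(1/(2*c)) = (9 + c)/(2*c))
(-14 + √(T(7) + 6))*63 = (-14 + √((½)*(9 + 7)/7 + 6))*63 = (-14 + √((½)*(⅐)*16 + 6))*63 = (-14 + √(8/7 + 6))*63 = (-14 + √(50/7))*63 = (-14 + 5*√14/7)*63 = -882 + 45*√14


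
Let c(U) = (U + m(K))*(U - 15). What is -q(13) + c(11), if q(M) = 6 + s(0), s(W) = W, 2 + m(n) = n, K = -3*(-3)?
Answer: -78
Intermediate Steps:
K = 9
m(n) = -2 + n
q(M) = 6 (q(M) = 6 + 0 = 6)
c(U) = (-15 + U)*(7 + U) (c(U) = (U + (-2 + 9))*(U - 15) = (U + 7)*(-15 + U) = (7 + U)*(-15 + U) = (-15 + U)*(7 + U))
-q(13) + c(11) = -1*6 + (-105 + 11**2 - 8*11) = -6 + (-105 + 121 - 88) = -6 - 72 = -78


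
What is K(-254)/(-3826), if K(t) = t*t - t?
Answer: -32385/1913 ≈ -16.929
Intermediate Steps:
K(t) = t² - t
K(-254)/(-3826) = -254*(-1 - 254)/(-3826) = -254*(-255)*(-1/3826) = 64770*(-1/3826) = -32385/1913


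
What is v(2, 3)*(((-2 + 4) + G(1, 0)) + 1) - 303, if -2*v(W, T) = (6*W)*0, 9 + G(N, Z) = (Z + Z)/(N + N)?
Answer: -303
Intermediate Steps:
G(N, Z) = -9 + Z/N (G(N, Z) = -9 + (Z + Z)/(N + N) = -9 + (2*Z)/((2*N)) = -9 + (2*Z)*(1/(2*N)) = -9 + Z/N)
v(W, T) = 0 (v(W, T) = -6*W*0/2 = -1/2*0 = 0)
v(2, 3)*(((-2 + 4) + G(1, 0)) + 1) - 303 = 0*(((-2 + 4) + (-9 + 0/1)) + 1) - 303 = 0*((2 + (-9 + 0*1)) + 1) - 303 = 0*((2 + (-9 + 0)) + 1) - 303 = 0*((2 - 9) + 1) - 303 = 0*(-7 + 1) - 303 = 0*(-6) - 303 = 0 - 303 = -303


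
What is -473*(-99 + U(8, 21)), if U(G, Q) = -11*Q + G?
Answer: 152306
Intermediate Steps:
U(G, Q) = G - 11*Q
-473*(-99 + U(8, 21)) = -473*(-99 + (8 - 11*21)) = -473*(-99 + (8 - 231)) = -473*(-99 - 223) = -473*(-322) = 152306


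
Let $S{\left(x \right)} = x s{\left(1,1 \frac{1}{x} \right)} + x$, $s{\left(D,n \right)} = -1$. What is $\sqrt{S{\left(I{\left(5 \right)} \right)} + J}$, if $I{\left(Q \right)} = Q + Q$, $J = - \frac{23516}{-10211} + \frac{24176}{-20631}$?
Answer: $\frac{2 \sqrt{23724239799585}}{9159267} \approx 1.0636$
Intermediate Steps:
$J = \frac{238297460}{210663141}$ ($J = \left(-23516\right) \left(- \frac{1}{10211}\right) + 24176 \left(- \frac{1}{20631}\right) = \frac{23516}{10211} - \frac{24176}{20631} = \frac{238297460}{210663141} \approx 1.1312$)
$I{\left(Q \right)} = 2 Q$
$S{\left(x \right)} = 0$ ($S{\left(x \right)} = x \left(-1\right) + x = - x + x = 0$)
$\sqrt{S{\left(I{\left(5 \right)} \right)} + J} = \sqrt{0 + \frac{238297460}{210663141}} = \sqrt{\frac{238297460}{210663141}} = \frac{2 \sqrt{23724239799585}}{9159267}$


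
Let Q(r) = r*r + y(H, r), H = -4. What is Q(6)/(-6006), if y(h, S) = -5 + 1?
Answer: -16/3003 ≈ -0.0053280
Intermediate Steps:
y(h, S) = -4
Q(r) = -4 + r² (Q(r) = r*r - 4 = r² - 4 = -4 + r²)
Q(6)/(-6006) = (-4 + 6²)/(-6006) = (-4 + 36)*(-1/6006) = 32*(-1/6006) = -16/3003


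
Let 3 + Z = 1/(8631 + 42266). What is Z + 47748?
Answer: 2430077266/50897 ≈ 47745.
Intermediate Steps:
Z = -152690/50897 (Z = -3 + 1/(8631 + 42266) = -3 + 1/50897 = -152690/50897 ≈ -3.0000)
Z + 47748 = -152690/50897 + 47748 = 2430077266/50897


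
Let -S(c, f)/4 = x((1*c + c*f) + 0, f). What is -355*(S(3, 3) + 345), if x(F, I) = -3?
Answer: -126735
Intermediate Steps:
S(c, f) = 12 (S(c, f) = -4*(-3) = 12)
-355*(S(3, 3) + 345) = -355*(12 + 345) = -355*357 = -126735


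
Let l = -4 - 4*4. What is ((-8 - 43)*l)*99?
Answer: 100980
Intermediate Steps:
l = -20 (l = -4 - 1*16 = -4 - 16 = -20)
((-8 - 43)*l)*99 = ((-8 - 43)*(-20))*99 = -51*(-20)*99 = 1020*99 = 100980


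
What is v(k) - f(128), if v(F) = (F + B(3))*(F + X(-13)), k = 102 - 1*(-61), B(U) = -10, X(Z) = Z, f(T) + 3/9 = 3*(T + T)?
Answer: 66547/3 ≈ 22182.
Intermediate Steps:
f(T) = -1/3 + 6*T (f(T) = -1/3 + 3*(T + T) = -1/3 + 3*(2*T) = -1/3 + 6*T)
k = 163 (k = 102 + 61 = 163)
v(F) = (-13 + F)*(-10 + F) (v(F) = (F - 10)*(F - 13) = (-10 + F)*(-13 + F) = (-13 + F)*(-10 + F))
v(k) - f(128) = (130 + 163**2 - 23*163) - (-1/3 + 6*128) = (130 + 26569 - 3749) - (-1/3 + 768) = 22950 - 1*2303/3 = 22950 - 2303/3 = 66547/3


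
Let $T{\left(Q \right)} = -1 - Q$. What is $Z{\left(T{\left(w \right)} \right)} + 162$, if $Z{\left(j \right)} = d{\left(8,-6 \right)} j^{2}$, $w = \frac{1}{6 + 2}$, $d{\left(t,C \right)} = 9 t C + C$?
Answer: $- \frac{12555}{32} \approx -392.34$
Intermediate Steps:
$d{\left(t,C \right)} = C + 9 C t$ ($d{\left(t,C \right)} = 9 C t + C = C + 9 C t$)
$w = \frac{1}{8} \approx 0.125$
$Z{\left(j \right)} = - 438 j^{2}$ ($Z{\left(j \right)} = - 6 \left(1 + 9 \cdot 8\right) j^{2} = - 6 \left(1 + 72\right) j^{2} = \left(-6\right) 73 j^{2} = - 438 j^{2}$)
$Z{\left(T{\left(w \right)} \right)} + 162 = - 438 \left(-1 - \frac{1}{8}\right)^{2} + 162 = - 438 \left(- \frac{9}{8}\right)^{2} + 162 = \left(-438\right) \frac{81}{64} + 162 = - \frac{17739}{32} + 162 = - \frac{12555}{32}$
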